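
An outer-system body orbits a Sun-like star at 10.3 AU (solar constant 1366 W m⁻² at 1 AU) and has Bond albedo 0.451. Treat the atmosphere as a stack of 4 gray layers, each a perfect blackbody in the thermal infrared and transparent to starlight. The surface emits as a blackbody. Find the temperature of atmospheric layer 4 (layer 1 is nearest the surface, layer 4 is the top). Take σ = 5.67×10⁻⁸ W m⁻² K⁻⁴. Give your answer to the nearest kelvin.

Irradiance scales as 1/d², so S = 1366 W m⁻² × (1/10.3)² = 12.88 W m⁻².
Top-of-atmosphere balance: σT_e⁴ = S(1−α)/4 = 1.767 W m⁻² → T_e = 74.72 K.
The net upward flux σT_e⁴ is constant between every pair of levels, so T_k⁴ = (N+1−k)T_e⁴.
T_4 = (1)^(1/4)·74.72 = 74.72 K.

75 K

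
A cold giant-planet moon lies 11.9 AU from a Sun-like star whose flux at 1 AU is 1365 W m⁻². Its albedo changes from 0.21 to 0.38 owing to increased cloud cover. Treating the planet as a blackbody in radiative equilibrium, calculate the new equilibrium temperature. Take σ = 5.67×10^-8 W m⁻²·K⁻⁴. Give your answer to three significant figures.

Irradiance scales as 1/d², so S = 1365 W m⁻² × (1/11.9)² = 9.639 W m⁻².
With the new albedo, S(1−α₂)/4 = 1.494 W m⁻², so T₂ = 71.65 K.

71.6 K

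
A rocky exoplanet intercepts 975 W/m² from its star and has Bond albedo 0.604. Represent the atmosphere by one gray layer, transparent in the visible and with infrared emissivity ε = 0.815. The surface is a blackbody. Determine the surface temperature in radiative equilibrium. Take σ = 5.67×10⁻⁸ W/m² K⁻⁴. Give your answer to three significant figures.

232 K

At the top of the atmosphere, σT_e⁴ = S(1−α)/4 = 96.53 W/m², giving T_e = 203.1 K.
Surface balance with a leaky layer gives σT_s⁴ = σT_e⁴·2/(2−ε), so T_s = T_e·[2/(2−0.815)]^(1/4) = 231.5 K.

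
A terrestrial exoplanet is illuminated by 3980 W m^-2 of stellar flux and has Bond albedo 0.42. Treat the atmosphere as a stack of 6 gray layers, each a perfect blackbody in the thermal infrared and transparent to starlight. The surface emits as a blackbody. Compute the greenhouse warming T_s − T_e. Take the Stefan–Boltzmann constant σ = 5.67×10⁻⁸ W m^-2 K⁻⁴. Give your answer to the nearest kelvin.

199 K

The effective emission temperature is T_e = [S(1−α)/(4σ)]^¼ = 317.6 K.
Surface: T_s = (7)^¼·T_e = 516.6 K.
So the greenhouse effect raises the surface by 516.6 − 317.6 = 199.0 K.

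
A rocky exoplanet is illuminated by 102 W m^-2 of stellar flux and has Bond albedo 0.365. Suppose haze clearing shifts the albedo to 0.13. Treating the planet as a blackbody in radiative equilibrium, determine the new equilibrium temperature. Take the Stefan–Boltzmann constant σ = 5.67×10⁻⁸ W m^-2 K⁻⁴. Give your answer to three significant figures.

141 K

T₂ = [S(1−α₂)/(4σ)]^(1/4) = [102.0·0.87/(4σ)]^(1/4) = 140.6 K.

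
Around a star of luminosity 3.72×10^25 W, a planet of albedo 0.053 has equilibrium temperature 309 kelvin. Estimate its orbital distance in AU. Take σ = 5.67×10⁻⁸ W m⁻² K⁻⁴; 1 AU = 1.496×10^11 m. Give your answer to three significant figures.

0.246 AU

The flux needed for this T is 4σT⁴/(1−0.053) = 2183 W m⁻².
S = L/(4πd²) → d = √(L/4πS) = √(3.72×10^25/(4π·2183)) = 3.682×10^10 m = 0.2461 AU.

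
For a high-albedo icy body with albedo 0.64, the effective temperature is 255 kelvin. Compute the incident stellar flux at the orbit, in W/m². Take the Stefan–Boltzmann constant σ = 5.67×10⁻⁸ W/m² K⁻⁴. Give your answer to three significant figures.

Invert the energy balance for S: S = 4σT⁴/(1−α).
The emitted flux is σT⁴ = 239.7 W/m².
So S = 4×239.7/(1−0.64) = 2664 W/m².

2660 W/m²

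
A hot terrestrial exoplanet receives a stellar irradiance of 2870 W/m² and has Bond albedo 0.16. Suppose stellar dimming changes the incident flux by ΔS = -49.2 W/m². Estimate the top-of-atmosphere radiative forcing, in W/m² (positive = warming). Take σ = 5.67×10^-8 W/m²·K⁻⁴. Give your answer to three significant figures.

-10.3 W/m²

TOA radiative forcing: ΔF = (1−α)ΔS/4 = 0.84·(-49.2)/4 = -10.33 W/m².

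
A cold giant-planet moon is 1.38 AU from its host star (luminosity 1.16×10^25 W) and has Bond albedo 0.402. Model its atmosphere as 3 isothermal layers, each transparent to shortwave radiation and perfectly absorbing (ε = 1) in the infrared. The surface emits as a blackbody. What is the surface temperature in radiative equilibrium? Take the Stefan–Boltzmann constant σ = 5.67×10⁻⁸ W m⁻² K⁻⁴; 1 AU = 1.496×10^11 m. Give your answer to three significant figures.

d = 1.38 × 1.496×10^11 m = 2.064×10^11 m.
S = L/(4πd²) = 21.66 W m⁻².
OLR = S(1−α)/4 = 3.238 W m⁻²; the top layer radiates at T_e = 86.93 K.
Layer-by-layer balance gives σT_s⁴ = (N+1)σT_e⁴, so T_s = 4^¼·86.93 = 122.9 K.

123 K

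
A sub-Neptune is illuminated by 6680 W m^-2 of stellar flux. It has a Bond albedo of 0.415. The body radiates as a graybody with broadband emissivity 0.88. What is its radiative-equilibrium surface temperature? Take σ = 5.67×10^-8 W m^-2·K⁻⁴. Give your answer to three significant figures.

The planet absorbs (1−α)S over its disc πR² and re-emits over 4πR², so the mean absorbed flux is (1−0.415)·6680/4 = 976.9 W m^-2.
Equating to εσT⁴ with ε = 0.88: T = (976.9/0.88σ)^(1/4) = 374.1 K.

374 kelvin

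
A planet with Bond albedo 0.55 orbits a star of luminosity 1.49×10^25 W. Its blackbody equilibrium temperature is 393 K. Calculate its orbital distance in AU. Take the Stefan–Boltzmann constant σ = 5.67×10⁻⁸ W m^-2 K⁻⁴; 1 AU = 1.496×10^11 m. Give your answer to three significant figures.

Energy balance gives S = 4σT⁴/(1−α) = 12020 W m^-2.
S = L/(4πd²) → d = √(L/4πS) = √(1.49×10^25/(4π·12020)) = 9.931×10^9 m = 0.06638 AU.

0.0664 AU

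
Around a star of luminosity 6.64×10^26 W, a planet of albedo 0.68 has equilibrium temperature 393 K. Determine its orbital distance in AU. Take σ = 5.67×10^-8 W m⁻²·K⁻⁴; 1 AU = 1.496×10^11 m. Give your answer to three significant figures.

0.374 AU

The flux needed for this T is 4σT⁴/(1−0.68) = 16910 W m⁻².
S = L/(4πd²) → d = √(L/4πS) = √(6.64×10^26/(4π·16910)) = 5.590×10^10 m = 0.3737 AU.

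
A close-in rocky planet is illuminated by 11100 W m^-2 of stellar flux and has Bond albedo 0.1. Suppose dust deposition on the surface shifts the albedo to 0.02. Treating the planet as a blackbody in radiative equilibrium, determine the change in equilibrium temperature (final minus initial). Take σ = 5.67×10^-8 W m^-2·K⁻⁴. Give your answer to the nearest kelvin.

Initial: T₁ = [S(1−0.1)/(4σ)]^(1/4) = 458.1 K.
With α = 0.02, T₂ = 468.0 K.
ΔT = T₂ − T₁ = 9.858 K.

10 kelvin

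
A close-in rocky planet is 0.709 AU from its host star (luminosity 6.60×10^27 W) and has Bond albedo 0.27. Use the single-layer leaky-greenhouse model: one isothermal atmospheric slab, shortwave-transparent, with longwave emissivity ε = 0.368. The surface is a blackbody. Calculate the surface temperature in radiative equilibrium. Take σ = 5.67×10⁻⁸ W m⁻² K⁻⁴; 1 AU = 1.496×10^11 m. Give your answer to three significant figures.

655 kelvin

Orbital distance: d = 0.709 AU = 1.061×10^11 m.
S = L/(4πd²) = 46690 W m⁻².
Effective emission temperature (TOA balance): σT_e⁴ = S(1−α)/4 = 8520 W m⁻² → T_e = 622.6 K.
Surface balance with a leaky layer gives σT_s⁴ = σT_e⁴·2/(2−ε), so T_s = T_e·[2/(2−0.368)]^(1/4) = 655.1 K.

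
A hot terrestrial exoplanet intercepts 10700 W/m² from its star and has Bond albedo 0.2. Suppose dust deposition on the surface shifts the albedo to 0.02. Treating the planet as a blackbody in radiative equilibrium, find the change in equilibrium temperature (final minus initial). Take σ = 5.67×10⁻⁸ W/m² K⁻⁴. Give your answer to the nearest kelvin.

With α = 0.2, T₁ = 440.8 K.
Final:   T₂ = [S(1−0.02)/(4σ)]^(1/4) = 463.7 K.
Change: 463.7 − 440.8 = 22.94 K.

23 kelvin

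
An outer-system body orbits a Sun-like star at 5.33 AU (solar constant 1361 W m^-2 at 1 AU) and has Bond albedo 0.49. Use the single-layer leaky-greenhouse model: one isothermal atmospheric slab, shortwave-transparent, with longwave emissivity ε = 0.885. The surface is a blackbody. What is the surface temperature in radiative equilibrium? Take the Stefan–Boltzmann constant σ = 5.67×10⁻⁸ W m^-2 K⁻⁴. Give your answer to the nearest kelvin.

Irradiance scales as 1/d², so S = 1361 W m^-2 × (1/5.33)² = 47.91 W m^-2.
The planet radiates to space at T_e = [S(1−α)/(4σ)]^(1/4) = 101.9 K.
For a single slab of emissivity ε, T_s⁴ = 2T_e⁴/(2−ε); thus T_s = 101.9·(1.794)^(1/4) = 117.9 K.

118 kelvin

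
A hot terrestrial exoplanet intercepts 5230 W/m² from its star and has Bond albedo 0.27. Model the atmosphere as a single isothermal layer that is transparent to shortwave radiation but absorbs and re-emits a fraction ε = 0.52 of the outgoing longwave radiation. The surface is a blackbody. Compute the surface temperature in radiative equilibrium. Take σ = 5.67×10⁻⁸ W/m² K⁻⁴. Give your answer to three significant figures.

The planet radiates to space at T_e = [S(1−α)/(4σ)]^(1/4) = 360.2 K.
The surface balance (absorbed SW + ε·downward IR = σT_s⁴) with T_a⁴ = T_s⁴/2 reduces to T_s = T_e·[2/(2−ε)]^¼ = 388.4 K.

388 kelvin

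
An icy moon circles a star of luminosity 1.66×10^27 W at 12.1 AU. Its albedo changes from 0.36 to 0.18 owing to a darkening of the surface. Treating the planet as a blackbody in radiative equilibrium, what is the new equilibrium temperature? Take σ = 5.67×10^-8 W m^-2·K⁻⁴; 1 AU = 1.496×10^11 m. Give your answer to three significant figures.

d = 12.1 × 1.496×10^11 m = 1.810×10^12 m.
S = L/(4πd²) = 40.31 W m^-2.
With the new albedo, S(1−α₂)/4 = 8.265 W m^-2, so T₂ = 109.9 K.

110 kelvin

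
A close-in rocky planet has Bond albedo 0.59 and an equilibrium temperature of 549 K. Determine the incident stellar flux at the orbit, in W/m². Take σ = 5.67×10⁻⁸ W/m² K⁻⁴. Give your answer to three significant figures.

50300 W/m²

Invert the energy balance for S: S = 4σT⁴/(1−α).
The emitted flux is σT⁴ = 5151 W/m².
So S = 4×5151/(1−0.59) = 50250 W/m².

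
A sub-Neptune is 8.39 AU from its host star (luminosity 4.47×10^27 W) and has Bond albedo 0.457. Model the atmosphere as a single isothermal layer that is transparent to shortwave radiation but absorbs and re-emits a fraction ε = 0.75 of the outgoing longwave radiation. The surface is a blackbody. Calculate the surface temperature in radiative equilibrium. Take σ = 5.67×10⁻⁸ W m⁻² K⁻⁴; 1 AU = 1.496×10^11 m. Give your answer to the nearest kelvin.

d = 8.39 × 1.496×10^11 m = 1.255×10^12 m.
S = L/(4πd²) = 225.8 W m⁻².
Effective emission temperature (TOA balance): σT_e⁴ = S(1−α)/4 = 30.65 W m⁻² → T_e = 152.5 K.
For a single slab of emissivity ε, T_s⁴ = 2T_e⁴/(2−ε); thus T_s = 152.5·(1.6)^(1/4) = 171.5 K.

171 kelvin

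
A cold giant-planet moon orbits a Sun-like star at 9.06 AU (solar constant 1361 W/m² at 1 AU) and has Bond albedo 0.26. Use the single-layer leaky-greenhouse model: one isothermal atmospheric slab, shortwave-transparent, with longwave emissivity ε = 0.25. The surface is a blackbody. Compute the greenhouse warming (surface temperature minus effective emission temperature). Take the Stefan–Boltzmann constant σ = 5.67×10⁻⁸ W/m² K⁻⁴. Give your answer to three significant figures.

2.91 K

Irradiance scales as 1/d², so S = 1361 W/m² × (1/9.06)² = 16.58 W/m².
Effective emission temperature (TOA balance): σT_e⁴ = S(1−α)/4 = 3.067 W/m² → T_e = 85.76 K.
Surface balance with a leaky layer gives σT_s⁴ = σT_e⁴·2/(2−ε), so T_s = T_e·[2/(2−0.25)]^(1/4) = 88.67 K.
Greenhouse warming: T_s − T_e = 2.911 K.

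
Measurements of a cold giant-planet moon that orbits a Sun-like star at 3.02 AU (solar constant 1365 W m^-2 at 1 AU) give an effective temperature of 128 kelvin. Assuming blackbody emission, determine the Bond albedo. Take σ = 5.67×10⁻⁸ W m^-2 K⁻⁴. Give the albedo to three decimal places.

0.593

By the inverse-square law, S = 1365/3.02² = 149.7 W m^-2.
From σT⁴ = S(1−α)/4 we invert for α: 1−α = 4σT⁴/S.
4σT⁴ = 4·5.67×10⁻⁸·(128)⁴ = 60.88 W m^-2.
Hence α = 1 − 60.88/149.7 = 0.5932.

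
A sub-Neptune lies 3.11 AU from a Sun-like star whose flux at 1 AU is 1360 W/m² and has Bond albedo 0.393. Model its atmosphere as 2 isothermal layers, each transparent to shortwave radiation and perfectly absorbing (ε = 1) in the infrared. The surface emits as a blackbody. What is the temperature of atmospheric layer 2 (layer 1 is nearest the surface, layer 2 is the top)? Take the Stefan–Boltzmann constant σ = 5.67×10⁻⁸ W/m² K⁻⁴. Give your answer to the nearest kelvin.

139 K

Irradiance scales as 1/d², so S = 1360 W/m² × (1/3.11)² = 140.6 W/m².
Top-of-atmosphere balance: σT_e⁴ = S(1−α)/4 = 21.34 W/m² → T_e = 139.3 K.
In the N-layer model, layer k (counted from the surface) has T_k = (N+1−k)^(1/4)·T_e.
With k = 2: T_2 = (2+1−2)^¼·139.3 K = 139.3 K.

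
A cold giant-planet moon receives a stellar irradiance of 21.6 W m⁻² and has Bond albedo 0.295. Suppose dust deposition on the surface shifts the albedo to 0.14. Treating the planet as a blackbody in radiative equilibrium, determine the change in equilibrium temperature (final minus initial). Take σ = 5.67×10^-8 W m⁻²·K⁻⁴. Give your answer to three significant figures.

4.61 kelvin

Before: T₁ = [21.60·0.705/(4σ)]^(1/4) = 90.52 K.
With α = 0.14, T₂ = 95.13 K.
Change: 95.13 − 90.52 = 4.611 K.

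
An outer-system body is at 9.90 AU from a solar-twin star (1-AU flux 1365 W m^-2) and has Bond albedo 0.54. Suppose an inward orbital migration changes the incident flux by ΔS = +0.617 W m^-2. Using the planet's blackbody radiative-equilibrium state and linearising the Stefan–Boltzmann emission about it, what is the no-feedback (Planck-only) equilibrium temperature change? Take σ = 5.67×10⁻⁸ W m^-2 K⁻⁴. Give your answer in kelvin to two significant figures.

By the inverse-square law, S = 1365/9.90² = 13.93 W m^-2.
Reference equilibrium: T_e = [S(1−α)/(4σ)]^(1/4) = 72.90 K.
Only a fraction (1−α) is absorbed and it's spread over 4πR², so ΔF = (1−α)ΔS/4 = 0.07095 W m^-2.
Planck response: λ_P = 4σT_e³ = 4·5.67×10⁻⁸·(72.90)³ = 0.08788 W m^-2/K.
Hence the no-feedback warming is ΔF/(4σT_e³) = 0.807 K.

0.81 kelvin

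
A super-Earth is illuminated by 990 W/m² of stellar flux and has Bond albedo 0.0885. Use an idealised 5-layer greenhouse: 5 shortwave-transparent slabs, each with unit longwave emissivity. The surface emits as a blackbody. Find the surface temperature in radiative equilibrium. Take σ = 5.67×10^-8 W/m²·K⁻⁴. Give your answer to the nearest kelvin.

393 K

Top-of-atmosphere balance: σT_e⁴ = S(1−α)/4 = 225.6 W/m² → T_e = 251.2 K.
With N = 5 opaque layers, T_s = (N+1)^(1/4)·T_e = 6^(1/4)·251.2 = 393.1 K.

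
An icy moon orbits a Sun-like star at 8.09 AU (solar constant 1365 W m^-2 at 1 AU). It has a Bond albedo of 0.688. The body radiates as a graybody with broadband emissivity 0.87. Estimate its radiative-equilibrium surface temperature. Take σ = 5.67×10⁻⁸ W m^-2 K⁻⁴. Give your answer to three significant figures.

Flux at the orbit: S = 1365/(8.09)² = 20.86 W m^-2.
Averaging over the sphere, the absorbed flux is S(1−α)/4 = 1.627 W m^-2.
Equating to εσT⁴ with ε = 0.87: T = (1.627/0.87σ)^(1/4) = 75.78 K.

75.8 kelvin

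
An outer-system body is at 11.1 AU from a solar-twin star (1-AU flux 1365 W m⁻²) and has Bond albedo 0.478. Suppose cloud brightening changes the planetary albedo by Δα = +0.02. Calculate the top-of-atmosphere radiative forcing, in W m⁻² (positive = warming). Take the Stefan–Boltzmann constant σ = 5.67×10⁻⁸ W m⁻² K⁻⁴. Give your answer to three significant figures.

Irradiance scales as 1/d², so S = 1365 W m⁻² × (1/11.1)² = 11.08 W m⁻².
The change in absorbed flux is Δ[S(1−α)/4] = −SΔα/4 = -0.05539 W m⁻².

-0.0554 W m⁻²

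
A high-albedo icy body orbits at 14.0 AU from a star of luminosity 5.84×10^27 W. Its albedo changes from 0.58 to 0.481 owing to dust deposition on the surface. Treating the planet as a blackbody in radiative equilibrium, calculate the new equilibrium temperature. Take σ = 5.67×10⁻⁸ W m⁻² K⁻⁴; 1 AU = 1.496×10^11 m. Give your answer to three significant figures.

d = 14.0 × 1.496×10^11 m = 2.094×10^12 m.
Flux at the orbit: S = L/(4πd²) = 5.84×10^27/(4π·(2.09×10^12)²) = 105.9 W m⁻².
With the new albedo, S(1−α₂)/4 = 13.75 W m⁻², so T₂ = 124.8 K.

125 K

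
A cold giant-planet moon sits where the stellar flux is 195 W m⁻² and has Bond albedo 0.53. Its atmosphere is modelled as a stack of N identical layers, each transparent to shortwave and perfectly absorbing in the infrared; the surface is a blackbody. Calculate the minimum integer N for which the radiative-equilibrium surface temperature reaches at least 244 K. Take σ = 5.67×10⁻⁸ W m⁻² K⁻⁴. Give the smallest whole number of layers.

8

Top-of-atmosphere balance: σT_e⁴ = S(1−α)/4 = 22.91 W m⁻² → T_e = 141.8 K.
Since T_s⁴ = (N+1)T_e⁴, we need N ≥ (T_s/T_e)⁴ − 1 = 7.771.
The minimum whole number is N = 8.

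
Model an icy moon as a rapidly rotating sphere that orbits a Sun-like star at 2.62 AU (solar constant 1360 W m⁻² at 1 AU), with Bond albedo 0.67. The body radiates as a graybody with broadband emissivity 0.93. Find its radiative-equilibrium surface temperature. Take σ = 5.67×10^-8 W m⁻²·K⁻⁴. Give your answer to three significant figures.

Irradiance scales as 1/d², so S = 1360 W m⁻² × (1/2.62)² = 198.1 W m⁻².
Absorbed flux (global mean): S(1−α)/4 = 198.1·0.33/4 = 16.35 W m⁻².
Equating to εσT⁴ with ε = 0.93: T = (16.35/0.93σ)^(1/4) = 132.7 K.

133 K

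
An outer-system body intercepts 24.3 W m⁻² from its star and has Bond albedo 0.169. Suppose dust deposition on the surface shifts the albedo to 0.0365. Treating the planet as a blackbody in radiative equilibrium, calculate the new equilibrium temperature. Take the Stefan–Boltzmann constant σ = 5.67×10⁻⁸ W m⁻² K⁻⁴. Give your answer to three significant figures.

101 kelvin

T₂ = [S(1−α₂)/(4σ)]^(1/4) = [24.30·0.964/(4σ)]^(1/4) = 100.8 K.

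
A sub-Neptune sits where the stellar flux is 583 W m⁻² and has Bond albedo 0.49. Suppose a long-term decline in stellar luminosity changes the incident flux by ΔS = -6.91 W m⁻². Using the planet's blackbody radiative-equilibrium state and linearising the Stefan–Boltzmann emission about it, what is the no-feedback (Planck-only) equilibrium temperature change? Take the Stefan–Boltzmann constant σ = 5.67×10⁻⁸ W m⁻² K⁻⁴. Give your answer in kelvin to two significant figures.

-0.56 K

Unperturbed T_e = [583.0·(1−0.49)/(4σ)]^¼ = 190.3 K.
ΔF = Δ[S(1−α)]/4 = (1−0.49)·-6.91/4 = -0.8810 W m⁻².
Planck response: λ_P = 4σT_e³ = 4·5.67×10⁻⁸·(190.3)³ = 1.563 W m⁻²/K.
Hence the no-feedback warming is ΔF/(4σT_e³) = -0.564 K.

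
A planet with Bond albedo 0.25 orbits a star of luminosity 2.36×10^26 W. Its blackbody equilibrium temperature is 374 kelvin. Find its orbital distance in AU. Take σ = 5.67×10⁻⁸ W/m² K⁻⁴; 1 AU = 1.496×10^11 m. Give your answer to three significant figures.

Energy balance gives S = 4σT⁴/(1−α) = 5917 W/m².
From L = 4πd²S, d = √(2.36×10^26/(4π·5917)) = 5.634×10^10 m = 0.3766 AU.

0.377 AU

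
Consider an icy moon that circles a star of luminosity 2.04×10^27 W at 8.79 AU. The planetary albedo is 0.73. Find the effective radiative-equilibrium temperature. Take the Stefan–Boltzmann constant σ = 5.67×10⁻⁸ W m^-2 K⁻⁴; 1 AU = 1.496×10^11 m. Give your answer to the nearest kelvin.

Orbital distance: d = 8.79 AU = 1.315×10^12 m.
S = L/(4πd²) = 93.88 W m^-2.
Absorbed flux (global mean): S(1−α)/4 = 93.88·0.27/4 = 6.337 W m^-2.
In equilibrium σT⁴ equals this, so T = 102.8 K.

103 kelvin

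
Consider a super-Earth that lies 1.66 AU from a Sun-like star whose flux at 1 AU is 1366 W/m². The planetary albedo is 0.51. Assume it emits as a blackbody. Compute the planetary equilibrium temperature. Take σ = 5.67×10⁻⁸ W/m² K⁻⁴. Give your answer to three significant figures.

By the inverse-square law, S = 1366/1.66² = 495.7 W/m².
The planet absorbs (1−α)S over its disc πR² and re-emits over 4πR², so the mean absorbed flux is (1−0.51)·495.7/4 = 60.73 W/m².
Set σT⁴ = 60.73 → T = (60.73/σ)^(1/4) = 180.9 K.

181 kelvin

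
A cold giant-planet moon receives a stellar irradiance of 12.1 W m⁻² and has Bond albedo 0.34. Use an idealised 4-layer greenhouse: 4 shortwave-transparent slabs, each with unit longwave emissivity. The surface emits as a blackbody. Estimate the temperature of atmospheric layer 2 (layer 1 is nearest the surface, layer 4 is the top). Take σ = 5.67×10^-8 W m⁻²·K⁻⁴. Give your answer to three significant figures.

OLR = S(1−α)/4 = 1.996 W m⁻²; the top layer radiates at T_e = 77.03 K.
The net upward flux σT_e⁴ is constant between every pair of levels, so T_k⁴ = (N+1−k)T_e⁴.
With k = 2: T_2 = (4+1−2)^¼·77.03 K = 101.4 K.

101 K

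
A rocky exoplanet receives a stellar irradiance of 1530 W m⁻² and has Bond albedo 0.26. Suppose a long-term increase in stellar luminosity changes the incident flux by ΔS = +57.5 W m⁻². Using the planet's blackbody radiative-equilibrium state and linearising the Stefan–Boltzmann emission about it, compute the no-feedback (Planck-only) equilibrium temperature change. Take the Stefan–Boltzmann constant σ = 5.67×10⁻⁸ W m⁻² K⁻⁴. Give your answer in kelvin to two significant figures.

Unperturbed T_e = [1530·(1−0.26)/(4σ)]^¼ = 265.8 K.
Only a fraction (1−α) is absorbed and it's spread over 4πR², so ΔF = (1−α)ΔS/4 = 10.64 W m⁻².
The Planck feedback parameter is 4σT_e³ = 4.259 W m⁻²/K.
So ΔT₀ = 10.64/4.259 = 2.50 K.

2.5 K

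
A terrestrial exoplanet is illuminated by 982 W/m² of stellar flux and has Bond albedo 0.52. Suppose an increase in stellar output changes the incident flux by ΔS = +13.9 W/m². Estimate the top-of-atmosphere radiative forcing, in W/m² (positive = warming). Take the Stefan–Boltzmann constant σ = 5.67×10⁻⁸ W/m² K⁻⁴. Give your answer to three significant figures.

1.67 W/m²

Only a fraction (1−α) is absorbed and it's spread over 4πR², so ΔF = (1−α)ΔS/4 = 1.668 W/m².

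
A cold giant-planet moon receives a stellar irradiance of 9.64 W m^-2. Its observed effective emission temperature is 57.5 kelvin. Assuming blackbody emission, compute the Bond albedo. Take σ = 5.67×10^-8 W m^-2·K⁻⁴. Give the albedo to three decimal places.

0.743

Energy balance: S(1−α)/4 = σT⁴, so 1−α = 4σT⁴/S.
4σT⁴ = 4·5.67×10⁻⁸·(57.5)⁴ = 2.479 W m^-2.
1−α = 2.479/9.640 = 0.2572, so α = 0.7428.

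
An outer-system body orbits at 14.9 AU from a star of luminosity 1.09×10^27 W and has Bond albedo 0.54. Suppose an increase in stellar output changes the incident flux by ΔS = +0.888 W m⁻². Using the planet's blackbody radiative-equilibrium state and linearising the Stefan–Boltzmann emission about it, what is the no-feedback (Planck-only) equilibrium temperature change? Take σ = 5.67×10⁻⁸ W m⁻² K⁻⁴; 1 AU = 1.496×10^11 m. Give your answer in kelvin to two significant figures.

0.98 K

d = 14.9 × 1.496×10^11 m = 2.229×10^12 m.
Flux at the orbit: S = L/(4πd²) = 1.09×10^27/(4π·(2.23×10^12)²) = 17.46 W m⁻².
Reference equilibrium: T_e = [S(1−α)/(4σ)]^(1/4) = 77.14 K.
Only a fraction (1−α) is absorbed and it's spread over 4πR², so ΔF = (1−α)ΔS/4 = 0.1021 W m⁻².
Linearising σT⁴ gives d(σT⁴)/dT = 4σT_e³ = 0.1041 W m⁻² per K.
So ΔT₀ = 0.1021/0.1041 = 0.981 K.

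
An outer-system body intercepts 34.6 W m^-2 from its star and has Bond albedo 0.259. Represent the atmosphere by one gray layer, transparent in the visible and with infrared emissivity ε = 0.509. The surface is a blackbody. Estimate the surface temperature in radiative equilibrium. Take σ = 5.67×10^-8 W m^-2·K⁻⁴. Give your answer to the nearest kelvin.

The planet radiates to space at T_e = [S(1−α)/(4σ)]^(1/4) = 103.1 K.
Surface balance with a leaky layer gives σT_s⁴ = σT_e⁴·2/(2−ε), so T_s = T_e·[2/(2−0.509)]^(1/4) = 111.0 K.

111 K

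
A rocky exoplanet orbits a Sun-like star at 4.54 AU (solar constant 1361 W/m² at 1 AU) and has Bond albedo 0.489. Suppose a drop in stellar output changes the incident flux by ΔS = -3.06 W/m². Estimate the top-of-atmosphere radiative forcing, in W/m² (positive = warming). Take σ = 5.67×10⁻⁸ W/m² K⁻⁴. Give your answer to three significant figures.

Flux at the orbit: S = 1361/(4.54)² = 66.03 W/m².
ΔF = Δ[S(1−α)]/4 = (1−0.489)·-3.06/4 = -0.3909 W/m².

-0.391 W/m²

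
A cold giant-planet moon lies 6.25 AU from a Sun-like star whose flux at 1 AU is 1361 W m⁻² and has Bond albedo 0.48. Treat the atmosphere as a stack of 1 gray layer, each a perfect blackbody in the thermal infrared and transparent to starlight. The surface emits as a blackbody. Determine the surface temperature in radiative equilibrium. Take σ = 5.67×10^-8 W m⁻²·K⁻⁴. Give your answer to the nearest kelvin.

112 K

Flux at the orbit: S = 1361/(6.25)² = 34.84 W m⁻².
Top-of-atmosphere balance: σT_e⁴ = S(1−α)/4 = 4.529 W m⁻² → T_e = 94.54 K.
Layer-by-layer balance gives σT_s⁴ = (N+1)σT_e⁴, so T_s = 2^¼·94.54 = 112.4 K.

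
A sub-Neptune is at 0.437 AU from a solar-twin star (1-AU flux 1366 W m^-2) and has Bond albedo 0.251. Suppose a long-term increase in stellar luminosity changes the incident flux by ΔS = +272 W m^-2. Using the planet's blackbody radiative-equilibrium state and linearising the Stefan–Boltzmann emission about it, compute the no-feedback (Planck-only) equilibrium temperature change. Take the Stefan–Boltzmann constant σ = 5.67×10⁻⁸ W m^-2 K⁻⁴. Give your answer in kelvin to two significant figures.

3.7 K

By the inverse-square law, S = 1366/0.437² = 7153 W m^-2.
The baseline emission temperature is T_e = 392.0 K.
ΔF = Δ[S(1−α)]/4 = (1−0.251)·+272/4 = 50.93 W m^-2.
The Planck feedback parameter is 4σT_e³ = 13.67 W m^-2/K.
Hence the no-feedback warming is ΔF/(4σT_e³) = 3.73 K.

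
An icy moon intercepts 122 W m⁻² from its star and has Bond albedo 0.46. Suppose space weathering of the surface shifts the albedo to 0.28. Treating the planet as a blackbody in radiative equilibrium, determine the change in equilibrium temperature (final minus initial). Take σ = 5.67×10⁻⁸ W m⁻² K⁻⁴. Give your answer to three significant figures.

9.74 kelvin

Before: T₁ = [122.0·0.54/(4σ)]^(1/4) = 130.6 K.
With α = 0.28, T₂ = 140.3 K.
ΔT = T₂ − T₁ = 9.735 K.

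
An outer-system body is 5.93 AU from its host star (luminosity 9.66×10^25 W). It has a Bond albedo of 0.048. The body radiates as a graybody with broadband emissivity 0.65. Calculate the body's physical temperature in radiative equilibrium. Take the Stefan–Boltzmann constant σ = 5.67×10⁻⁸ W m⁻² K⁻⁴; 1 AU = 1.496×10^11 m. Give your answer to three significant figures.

d = 5.93 × 1.496×10^11 m = 8.871×10^11 m.
Flux at the orbit: S = L/(4πd²) = 9.66×10^25/(4π·(8.87×10^11)²) = 9.768 W m⁻².
The planet absorbs (1−α)S over its disc πR² and re-emits over 4πR², so the mean absorbed flux is (1−0.048)·9.768/4 = 2.325 W m⁻².
Radiative balance εσT⁴ = 2.325 gives T = [2.325/(0.65·σ)]^(1/4) = 89.12 K.

89.1 kelvin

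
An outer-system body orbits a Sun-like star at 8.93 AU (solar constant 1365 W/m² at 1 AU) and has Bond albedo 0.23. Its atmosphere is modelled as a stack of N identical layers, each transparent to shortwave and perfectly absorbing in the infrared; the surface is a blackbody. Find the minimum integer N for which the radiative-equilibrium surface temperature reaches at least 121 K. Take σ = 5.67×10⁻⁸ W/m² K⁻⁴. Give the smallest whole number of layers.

Flux at the orbit: S = 1365/(8.93)² = 17.12 W/m².
Top-of-atmosphere balance: σT_e⁴ = S(1−α)/4 = 3.295 W/m² → T_e = 87.31 K.
Need (N+1)T_e⁴ ≥ T_s⁴, i.e. N+1 ≥ (121/87.31)⁴ = 3.689.
The minimum whole number is N = 3.

3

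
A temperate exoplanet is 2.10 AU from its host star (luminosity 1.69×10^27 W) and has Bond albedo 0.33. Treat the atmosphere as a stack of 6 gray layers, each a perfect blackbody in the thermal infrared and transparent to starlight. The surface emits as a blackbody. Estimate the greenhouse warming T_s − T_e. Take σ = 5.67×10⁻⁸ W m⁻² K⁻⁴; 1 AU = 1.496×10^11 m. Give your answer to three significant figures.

d = 2.10 × 1.496×10^11 m = 3.142×10^11 m.
S = L/(4πd²) = 1363 W m⁻².
Top-of-atmosphere balance: σT_e⁴ = S(1−α)/4 = 228.2 W m⁻² → T_e = 251.9 K.
Surface: T_s = (7)^¼·T_e = 409.7 K.
So the greenhouse effect raises the surface by 409.7 − 251.9 = 157.8 K.

158 kelvin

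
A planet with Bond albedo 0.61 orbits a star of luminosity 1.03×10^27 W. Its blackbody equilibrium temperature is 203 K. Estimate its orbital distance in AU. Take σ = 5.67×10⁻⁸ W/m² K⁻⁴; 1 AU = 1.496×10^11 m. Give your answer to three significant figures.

1.93 AU

The flux needed for this T is 4σT⁴/(1−0.61) = 987.6 W/m².
S = L/(4πd²) → d = √(L/4πS) = √(1.03×10^27/(4π·987.6)) = 2.881×10^11 m = 1.926 AU.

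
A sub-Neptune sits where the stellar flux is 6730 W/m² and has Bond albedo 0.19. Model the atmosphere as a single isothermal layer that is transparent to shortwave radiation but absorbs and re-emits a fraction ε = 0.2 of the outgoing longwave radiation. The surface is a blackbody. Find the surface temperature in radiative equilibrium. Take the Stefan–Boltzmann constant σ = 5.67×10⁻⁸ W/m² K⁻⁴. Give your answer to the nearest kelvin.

404 K

The planet radiates to space at T_e = [S(1−α)/(4σ)]^(1/4) = 393.7 K.
For a single slab of emissivity ε, T_s⁴ = 2T_e⁴/(2−ε); thus T_s = 393.7·(1.111)^(1/4) = 404.3 K.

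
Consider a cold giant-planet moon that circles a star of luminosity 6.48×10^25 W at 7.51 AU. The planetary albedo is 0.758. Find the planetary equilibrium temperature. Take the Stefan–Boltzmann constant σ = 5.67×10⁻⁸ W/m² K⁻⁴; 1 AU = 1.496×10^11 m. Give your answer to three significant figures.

Orbital distance: d = 7.51 AU = 1.123×10^12 m.
S = L/(4πd²) = 4.085 W/m².
Averaging over the sphere, the absorbed flux is S(1−α)/4 = 0.2472 W/m².
In equilibrium σT⁴ equals this, so T = 45.69 K.

45.7 K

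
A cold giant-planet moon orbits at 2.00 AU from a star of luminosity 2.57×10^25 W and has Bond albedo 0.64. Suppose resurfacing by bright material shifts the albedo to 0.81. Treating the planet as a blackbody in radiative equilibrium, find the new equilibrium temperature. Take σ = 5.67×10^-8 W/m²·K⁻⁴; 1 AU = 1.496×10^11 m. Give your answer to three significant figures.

d = 2.00 × 1.496×10^11 m = 2.992×10^11 m.
Flux at the orbit: S = L/(4πd²) = 2.57×10^25/(4π·(2.99×10^11)²) = 22.85 W/m².
With the new albedo, S(1−α₂)/4 = 1.085 W/m², so T₂ = 66.14 K.

66.1 K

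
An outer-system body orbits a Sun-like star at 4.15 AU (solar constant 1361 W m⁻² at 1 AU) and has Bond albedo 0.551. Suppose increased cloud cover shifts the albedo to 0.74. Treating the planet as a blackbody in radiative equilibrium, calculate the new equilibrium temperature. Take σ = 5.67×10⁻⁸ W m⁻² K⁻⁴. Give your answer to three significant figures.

Irradiance scales as 1/d², so S = 1361 W m⁻² × (1/4.15)² = 79.02 W m⁻².
With the new albedo, S(1−α₂)/4 = 5.137 W m⁻², so T₂ = 97.56 K.

97.6 kelvin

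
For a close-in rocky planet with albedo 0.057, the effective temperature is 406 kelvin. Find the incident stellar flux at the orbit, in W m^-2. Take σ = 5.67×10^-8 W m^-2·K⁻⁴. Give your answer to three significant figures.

Invert the energy balance for S: S = 4σT⁴/(1−α).
σT⁴ = 5.67×10⁻⁸·(406)⁴ = 1541 W m^-2.
S = 4·1541/0.943 = 6535 W m^-2.

6530 W m^-2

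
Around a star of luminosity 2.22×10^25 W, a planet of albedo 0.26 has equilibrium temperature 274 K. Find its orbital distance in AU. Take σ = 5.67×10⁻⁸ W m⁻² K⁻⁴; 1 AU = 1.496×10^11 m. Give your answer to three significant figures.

0.214 AU

The flux needed for this T is 4σT⁴/(1−0.26) = 1727 W m⁻².
From L = 4πd²S, d = √(2.22×10^25/(4π·1727)) = 3.198×10^10 m = 0.2138 AU.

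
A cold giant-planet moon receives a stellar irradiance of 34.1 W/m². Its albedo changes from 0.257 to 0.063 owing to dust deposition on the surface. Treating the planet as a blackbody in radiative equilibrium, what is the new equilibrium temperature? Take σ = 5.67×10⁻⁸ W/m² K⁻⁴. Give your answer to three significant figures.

109 kelvin

New equilibrium: T₂ = [(1−0.063)·34.10/(4σ)]^(1/4) = 108.9 K.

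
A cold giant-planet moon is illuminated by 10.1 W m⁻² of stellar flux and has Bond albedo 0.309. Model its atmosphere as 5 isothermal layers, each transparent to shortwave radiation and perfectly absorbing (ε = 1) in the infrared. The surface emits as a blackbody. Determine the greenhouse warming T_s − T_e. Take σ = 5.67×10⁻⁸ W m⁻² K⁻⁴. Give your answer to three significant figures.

42.1 K

The effective emission temperature is T_e = [S(1−α)/(4σ)]^¼ = 74.48 K.
T_s = (N+1)^(1/4)·T_e = 116.6 K.
So the greenhouse effect raises the surface by 116.6 − 74.48 = 42.09 K.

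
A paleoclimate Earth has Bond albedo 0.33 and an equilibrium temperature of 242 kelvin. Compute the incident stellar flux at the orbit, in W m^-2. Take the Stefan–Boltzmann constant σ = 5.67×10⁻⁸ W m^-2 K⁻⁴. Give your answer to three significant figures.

Invert the energy balance for S: S = 4σT⁴/(1−α).
σT⁴ = 5.67×10⁻⁸·(242)⁴ = 194.5 W m^-2.
S = 4·194.5/0.67 = 1161 W m^-2.

1160 W m^-2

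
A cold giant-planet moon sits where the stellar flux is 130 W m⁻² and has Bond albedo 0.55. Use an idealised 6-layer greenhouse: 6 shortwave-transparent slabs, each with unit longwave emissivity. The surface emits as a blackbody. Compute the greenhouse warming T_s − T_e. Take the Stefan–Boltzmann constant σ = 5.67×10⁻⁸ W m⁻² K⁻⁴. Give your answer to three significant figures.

79.4 K

OLR = S(1−α)/4 = 14.62 W m⁻²; the top layer radiates at T_e = 126.7 K.
T_s = (N+1)^(1/4)·T_e = 206.1 K.
So the greenhouse effect raises the surface by 206.1 − 126.7 = 79.41 K.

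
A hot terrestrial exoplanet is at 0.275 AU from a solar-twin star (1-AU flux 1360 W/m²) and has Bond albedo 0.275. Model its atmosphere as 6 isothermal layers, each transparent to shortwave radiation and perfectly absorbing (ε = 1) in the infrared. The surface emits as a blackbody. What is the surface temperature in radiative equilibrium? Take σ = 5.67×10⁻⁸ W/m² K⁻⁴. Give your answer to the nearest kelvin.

796 kelvin

Irradiance scales as 1/d², so S = 1360 W/m² × (1/0.275)² = 17980 W/m².
OLR = S(1−α)/4 = 3260 W/m²; the top layer radiates at T_e = 489.7 K.
With N = 6 opaque layers, T_s = (N+1)^(1/4)·T_e = 7^(1/4)·489.7 = 796.5 K.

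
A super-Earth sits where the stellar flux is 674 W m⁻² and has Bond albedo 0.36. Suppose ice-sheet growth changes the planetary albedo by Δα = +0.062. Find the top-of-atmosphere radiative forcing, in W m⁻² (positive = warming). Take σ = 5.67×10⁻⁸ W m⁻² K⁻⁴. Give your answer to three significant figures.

-10.4 W m⁻²

TOA radiative forcing: ΔF = −S·Δα/4 = −674.0·(+0.062)/4 = -10.45 W m⁻².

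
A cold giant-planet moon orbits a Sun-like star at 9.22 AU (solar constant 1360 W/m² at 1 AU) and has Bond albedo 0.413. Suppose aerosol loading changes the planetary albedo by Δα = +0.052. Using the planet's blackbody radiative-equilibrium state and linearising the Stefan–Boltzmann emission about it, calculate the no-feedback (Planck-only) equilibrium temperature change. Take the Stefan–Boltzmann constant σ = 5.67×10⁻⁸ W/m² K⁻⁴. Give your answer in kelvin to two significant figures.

Flux at the orbit: S = 1360/(9.22)² = 16.00 W/m².
Unperturbed T_e = [16.00·(1−0.413)/(4σ)]^¼ = 80.22 K.
The change in absorbed flux is Δ[S(1−α)/4] = −SΔα/4 = -0.2080 W/m².
The Planck feedback parameter is 4σT_e³ = 0.1171 W/m²/K.
ΔT₀ = ΔF/λ_P = -0.2080/0.1171 = -1.78 K.

-1.8 kelvin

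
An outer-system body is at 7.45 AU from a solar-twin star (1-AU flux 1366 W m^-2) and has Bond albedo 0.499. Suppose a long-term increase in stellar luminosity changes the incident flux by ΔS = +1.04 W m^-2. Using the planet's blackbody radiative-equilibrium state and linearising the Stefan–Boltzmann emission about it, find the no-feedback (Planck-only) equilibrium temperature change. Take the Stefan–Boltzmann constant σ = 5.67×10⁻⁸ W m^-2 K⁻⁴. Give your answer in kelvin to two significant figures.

By the inverse-square law, S = 1366/7.45² = 24.61 W m^-2.
Unperturbed T_e = [24.61·(1−0.499)/(4σ)]^¼ = 85.87 K.
TOA radiative forcing: ΔF = (1−α)ΔS/4 = 0.501·(+1.04)/4 = 0.1303 W m^-2.
The Planck feedback parameter is 4σT_e³ = 0.1436 W m^-2/K.
ΔT₀ = ΔF/λ_P = 0.1303/0.1436 = 0.907 K.

0.91 kelvin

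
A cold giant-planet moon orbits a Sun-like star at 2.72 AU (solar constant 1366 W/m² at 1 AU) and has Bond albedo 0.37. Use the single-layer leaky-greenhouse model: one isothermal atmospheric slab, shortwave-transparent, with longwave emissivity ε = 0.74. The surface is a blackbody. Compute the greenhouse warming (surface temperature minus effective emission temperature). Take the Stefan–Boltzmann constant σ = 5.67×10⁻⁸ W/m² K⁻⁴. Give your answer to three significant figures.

18.4 kelvin

Irradiance scales as 1/d², so S = 1366 W/m² × (1/2.72)² = 184.6 W/m².
The planet radiates to space at T_e = [S(1−α)/(4σ)]^(1/4) = 150.5 K.
Surface balance with a leaky layer gives σT_s⁴ = σT_e⁴·2/(2−ε), so T_s = T_e·[2/(2−0.74)]^(1/4) = 168.9 K.
T_s − T_e = 168.9 − 150.5 = 18.43 K.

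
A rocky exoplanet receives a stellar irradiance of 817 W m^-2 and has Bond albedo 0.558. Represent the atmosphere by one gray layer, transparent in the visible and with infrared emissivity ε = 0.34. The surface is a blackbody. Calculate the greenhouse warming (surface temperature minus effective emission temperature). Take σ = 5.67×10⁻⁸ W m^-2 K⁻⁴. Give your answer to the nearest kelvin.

10 kelvin

The planet radiates to space at T_e = [S(1−α)/(4σ)]^(1/4) = 199.8 K.
The surface balance (absorbed SW + ε·downward IR = σT_s⁴) with T_a⁴ = T_s⁴/2 reduces to T_s = T_e·[2/(2−ε)]^¼ = 209.3 K.
T_s − T_e = 209.3 − 199.8 = 9.525 K.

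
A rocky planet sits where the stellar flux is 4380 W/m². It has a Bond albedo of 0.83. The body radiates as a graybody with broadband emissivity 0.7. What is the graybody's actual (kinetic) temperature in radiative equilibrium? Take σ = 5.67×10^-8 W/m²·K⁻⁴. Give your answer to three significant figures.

262 K

Absorbed flux (global mean): S(1−α)/4 = 4380·0.17/4 = 186.2 W/m².
Equating to εσT⁴ with ε = 0.7: T = (186.2/0.7σ)^(1/4) = 261.7 K.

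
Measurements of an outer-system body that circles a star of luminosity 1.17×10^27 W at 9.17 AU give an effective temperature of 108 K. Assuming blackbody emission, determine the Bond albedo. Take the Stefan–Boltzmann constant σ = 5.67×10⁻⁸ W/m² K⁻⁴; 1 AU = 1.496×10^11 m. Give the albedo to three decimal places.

0.376

d = 9.17 × 1.496×10^11 m = 1.372×10^12 m.
Spreading L over a sphere of radius d: S = 1.17×10^27/(4π·1.37×10^12²) = 49.47 W/m².
From σT⁴ = S(1−α)/4 we invert for α: 1−α = 4σT⁴/S.
4σT⁴ = 4·5.67×10⁻⁸·(108)⁴ = 30.86 W/m².
1−α = 30.86/49.47 = 0.6237, so α = 0.3763.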